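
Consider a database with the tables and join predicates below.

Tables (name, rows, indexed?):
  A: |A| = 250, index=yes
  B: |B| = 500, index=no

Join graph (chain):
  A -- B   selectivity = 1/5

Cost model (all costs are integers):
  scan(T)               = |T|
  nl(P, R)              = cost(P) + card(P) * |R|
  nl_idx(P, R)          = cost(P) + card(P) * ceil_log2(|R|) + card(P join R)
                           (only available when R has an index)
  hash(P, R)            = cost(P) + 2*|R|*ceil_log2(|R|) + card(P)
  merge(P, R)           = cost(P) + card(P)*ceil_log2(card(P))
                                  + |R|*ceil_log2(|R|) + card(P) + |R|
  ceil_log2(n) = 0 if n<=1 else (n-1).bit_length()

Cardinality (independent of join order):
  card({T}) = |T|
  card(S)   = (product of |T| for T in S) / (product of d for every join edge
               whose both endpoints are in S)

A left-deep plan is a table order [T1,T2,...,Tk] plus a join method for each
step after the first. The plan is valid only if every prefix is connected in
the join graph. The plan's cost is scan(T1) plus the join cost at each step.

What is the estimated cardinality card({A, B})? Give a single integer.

Tables in S: A(250), B(500)
Edges inside S: A-B(d=5)
numerator = 250 * 500 = 125000
denominator = 5 = 5
card(S) = 125000 / 5 = 25000

25000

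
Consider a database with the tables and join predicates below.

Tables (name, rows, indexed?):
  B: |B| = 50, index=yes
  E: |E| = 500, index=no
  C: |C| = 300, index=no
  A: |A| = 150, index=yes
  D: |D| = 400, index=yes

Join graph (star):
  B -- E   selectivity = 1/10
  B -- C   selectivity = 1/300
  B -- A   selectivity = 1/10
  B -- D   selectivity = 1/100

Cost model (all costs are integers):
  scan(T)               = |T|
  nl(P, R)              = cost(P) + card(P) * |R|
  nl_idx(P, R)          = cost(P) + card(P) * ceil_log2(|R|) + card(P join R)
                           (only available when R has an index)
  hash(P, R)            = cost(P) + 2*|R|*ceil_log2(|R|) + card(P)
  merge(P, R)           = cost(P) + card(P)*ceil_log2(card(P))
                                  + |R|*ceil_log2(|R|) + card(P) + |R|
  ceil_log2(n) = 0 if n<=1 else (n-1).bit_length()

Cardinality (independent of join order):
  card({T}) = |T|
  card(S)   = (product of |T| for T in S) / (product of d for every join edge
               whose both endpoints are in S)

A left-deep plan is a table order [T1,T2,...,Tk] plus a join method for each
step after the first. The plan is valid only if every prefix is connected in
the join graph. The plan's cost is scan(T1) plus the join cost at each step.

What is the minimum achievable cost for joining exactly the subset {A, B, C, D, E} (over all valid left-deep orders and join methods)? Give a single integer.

16450

Selinger DP over subsets of {A,B,C,D,E}:
  {B}: scan cost=50, card=50
  {E}: scan cost=500, card=500
  {C}: scan cost=300, card=300
  {A}: scan cost=150, card=150
  {D}: scan cost=400, card=400
  {BE}: card=2500; try (B,hash)→1600, (E,merge)→5400, (B,merge)→5850, (B,nl_idx)→6000, (E,hash)→9100, (E,nl)→25050 …(+1); best=1600 via (B,hash)
  {BC}: card=50; try (B,hash)→1200, (B,nl_idx)→2150, (C,merge)→3400, (B,merge)→3650, (C,hash)→5500, (C,nl)→15050 …(+1); best=1200 via (B,hash)
  {AB}: card=750; try (B,hash)→900, (A,nl_idx)→1200, (A,merge)→1750, (B,nl_idx)→1800, (B,merge)→1850, (A,hash)→2500 …(+2); best=900 via (B,hash)
  {BD}: card=200; try (D,nl_idx)→700, (B,hash)→1400, (B,nl_idx)→3000, (D,merge)→4400, (B,merge)→4750, (D,hash)→7300 …(+2); best=700 via (D,nl_idx)
  {BCE}: card=2500; try (E,merge)→6550, (C,hash)→9500, (E,hash)→10250, (E,nl)→26200, (C,merge)→37100, (C,nl)→751600; best=6550 via (E,merge)
  {ABE}: card=37500; try (A,hash)→6500, (E,hash)→10650, (E,merge)→14150, (A,merge)→35450, (A,nl_idx)→59100, (E,nl)→375900 …(+1); best=6500 via (A,hash)
  {BDE}: card=10000; try (E,merge)→7500, (E,hash)→9900, (D,hash)→11300, (D,nl_idx)→34100, (D,merge)→38100, (E,nl)→100700 …(+1); best=7500 via (E,merge)
  {ABC}: card=750; try (A,nl_idx)→2350, (A,merge)→2900, (A,hash)→3650, (C,hash)→7050, (A,nl)→8700, (C,merge)→12150 …(+1); best=2350 via (A,nl_idx)
  {BCD}: card=200; try (D,nl_idx)→1850, (C,merge)→5500, (D,merge)→5550, (C,hash)→6300, (D,hash)→8450, (D,nl)→21200 …(+1); best=1850 via (D,nl_idx)
  {ABD}: card=3000; try (A,hash)→3300, (A,merge)→3850, (A,nl_idx)→5300, (D,hash)→8850, (D,nl_idx)→10650, (D,merge)→13150 …(+2); best=3300 via (A,hash)
  {ABCE}: card=37500; try (A,hash)→11450, (E,hash)→12100, (E,merge)→15600, (A,merge)→40400, (C,hash)→49400, (A,nl_idx)→64050 …(+4); best=11450 via (A,hash)
  {BCDE}: card=10000; try (E,merge)→8650, (E,hash)→11050, (D,hash)→16250, (C,hash)→22900, (D,nl_idx)→39050, (D,merge)→43050 …(+4); best=8650 via (E,merge)
  {ABDE}: card=150000; try (E,hash)→15300, (A,hash)→19900, (E,merge)→47300, (D,hash)→51200, (A,merge)→158850, (A,nl_idx)→237500 …(+5); best=15300 via (E,hash)
  {ABCD}: card=3000; try (A,hash)→4450, (A,merge)→5000, (A,nl_idx)→6450, (D,hash)→10300, (C,hash)→11700, (D,nl_idx)→12100 …(+5); best=4450 via (A,hash)
  {ABCDE}: card=150000; try (E,hash)→16450, (A,hash)→21050, (E,merge)→48450, (D,hash)→56150, (A,merge)→160000, (C,hash)→170700 …(+8); best=16450 via (E,hash)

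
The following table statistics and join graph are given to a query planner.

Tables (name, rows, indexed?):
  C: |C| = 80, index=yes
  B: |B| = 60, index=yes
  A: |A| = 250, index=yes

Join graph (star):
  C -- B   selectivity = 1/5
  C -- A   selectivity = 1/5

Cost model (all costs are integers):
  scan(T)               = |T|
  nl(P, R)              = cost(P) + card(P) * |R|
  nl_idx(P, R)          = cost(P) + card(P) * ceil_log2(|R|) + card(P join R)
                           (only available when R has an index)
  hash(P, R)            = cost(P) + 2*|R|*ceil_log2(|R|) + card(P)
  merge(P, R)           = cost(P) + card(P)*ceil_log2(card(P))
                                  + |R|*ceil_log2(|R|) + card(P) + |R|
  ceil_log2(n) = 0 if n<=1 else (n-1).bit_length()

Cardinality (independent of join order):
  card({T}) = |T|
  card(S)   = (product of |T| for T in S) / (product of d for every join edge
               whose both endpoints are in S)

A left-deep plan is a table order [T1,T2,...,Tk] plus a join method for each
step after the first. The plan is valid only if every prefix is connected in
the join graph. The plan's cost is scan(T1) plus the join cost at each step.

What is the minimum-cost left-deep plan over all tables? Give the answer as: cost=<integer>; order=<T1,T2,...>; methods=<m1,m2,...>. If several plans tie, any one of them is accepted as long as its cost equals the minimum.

Selinger DP (subsets sized 1..n):
  {C}: scan cost=80, card=80
  {B}: scan cost=60, card=60
  {A}: scan cost=250, card=250
  {BC}: card=960; try (B,hash)→880, (C,merge)→1120, (B,merge)→1140, (C,hash)→1240, (C,nl_idx)→1440, (B,nl_idx)→1520 …(+2); best=880 via (B,hash)
  {AC}: card=4000; try (C,hash)→1620, (A,merge)→2970, (C,merge)→3140, (A,hash)→4160, (A,nl_idx)→4720, (C,nl_idx)→6000 …(+2); best=1620 via (C,hash)
  {ABC}: card=48000; try (A,hash)→5840, (B,hash)→6340, (A,merge)→13690, (B,merge)→54040, (A,nl_idx)→56560, (B,nl_idx)→73620 …(+2); best=5840 via (A,hash)

cost=5840; order=C,B,A; methods=hash,hash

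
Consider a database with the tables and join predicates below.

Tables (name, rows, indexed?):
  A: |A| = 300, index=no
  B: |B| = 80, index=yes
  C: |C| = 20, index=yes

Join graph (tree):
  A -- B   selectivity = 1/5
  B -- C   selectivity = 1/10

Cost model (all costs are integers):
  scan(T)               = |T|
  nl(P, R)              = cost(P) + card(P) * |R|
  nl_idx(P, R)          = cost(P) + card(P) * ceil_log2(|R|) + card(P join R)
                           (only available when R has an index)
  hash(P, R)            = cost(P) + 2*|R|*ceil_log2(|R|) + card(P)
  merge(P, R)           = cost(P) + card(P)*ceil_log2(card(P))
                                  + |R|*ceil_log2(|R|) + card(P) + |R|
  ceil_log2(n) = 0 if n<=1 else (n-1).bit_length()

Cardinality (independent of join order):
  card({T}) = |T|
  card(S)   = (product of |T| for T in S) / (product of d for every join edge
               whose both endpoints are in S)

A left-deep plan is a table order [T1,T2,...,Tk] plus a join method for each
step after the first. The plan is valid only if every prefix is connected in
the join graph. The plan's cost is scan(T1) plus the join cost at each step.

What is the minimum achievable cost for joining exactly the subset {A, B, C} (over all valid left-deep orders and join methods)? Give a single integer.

Selinger DP over subsets of {A,B,C}:
  {A}: scan cost=300, card=300
  {B}: scan cost=80, card=80
  {C}: scan cost=20, card=20
  {AB}: card=4800; try (B,hash)→1720, (A,merge)→3720, (B,merge)→3940, (A,hash)→5560, (B,nl_idx)→7200, (A,nl)→24080 …(+1); best=1720 via (B,hash)
  {BC}: card=160; try (B,nl_idx)→320, (C,hash)→360, (C,nl_idx)→640, (B,merge)→780, (C,merge)→840, (B,hash)→1160 …(+2); best=320 via (B,nl_idx)
  {ABC}: card=9600; try (A,merge)→4760, (A,hash)→5880, (C,hash)→6720, (C,nl_idx)→35320, (A,nl)→48320, (C,merge)→69040 …(+1); best=4760 via (A,merge)

4760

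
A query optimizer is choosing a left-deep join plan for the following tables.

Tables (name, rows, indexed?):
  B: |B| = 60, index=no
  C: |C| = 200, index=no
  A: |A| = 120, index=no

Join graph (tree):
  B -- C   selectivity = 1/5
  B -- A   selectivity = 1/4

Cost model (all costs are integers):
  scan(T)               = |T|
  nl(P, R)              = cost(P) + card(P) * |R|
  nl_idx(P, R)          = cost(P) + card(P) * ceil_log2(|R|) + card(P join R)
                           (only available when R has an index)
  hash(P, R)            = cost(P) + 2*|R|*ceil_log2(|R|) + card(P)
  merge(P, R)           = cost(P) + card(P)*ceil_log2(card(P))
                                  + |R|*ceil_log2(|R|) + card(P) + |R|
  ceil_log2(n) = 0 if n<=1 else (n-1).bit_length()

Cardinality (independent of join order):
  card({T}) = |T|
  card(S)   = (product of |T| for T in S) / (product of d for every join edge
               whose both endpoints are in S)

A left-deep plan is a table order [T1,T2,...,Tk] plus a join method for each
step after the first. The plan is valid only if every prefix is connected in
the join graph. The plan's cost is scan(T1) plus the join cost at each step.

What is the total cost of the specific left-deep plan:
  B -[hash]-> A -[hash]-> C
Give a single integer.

step 1: scan B: cost=60, card=60
step 2: join A via hash
    card(P join A) = 60*120/(4) = 1800
    cost = 60 + 2*120*7 + 60 = 1800
step 3: join C via hash
    card(P join C) = 1800*200/(5) = 72000
    cost = 1800 + 2*200*8 + 1800 = 6800

6800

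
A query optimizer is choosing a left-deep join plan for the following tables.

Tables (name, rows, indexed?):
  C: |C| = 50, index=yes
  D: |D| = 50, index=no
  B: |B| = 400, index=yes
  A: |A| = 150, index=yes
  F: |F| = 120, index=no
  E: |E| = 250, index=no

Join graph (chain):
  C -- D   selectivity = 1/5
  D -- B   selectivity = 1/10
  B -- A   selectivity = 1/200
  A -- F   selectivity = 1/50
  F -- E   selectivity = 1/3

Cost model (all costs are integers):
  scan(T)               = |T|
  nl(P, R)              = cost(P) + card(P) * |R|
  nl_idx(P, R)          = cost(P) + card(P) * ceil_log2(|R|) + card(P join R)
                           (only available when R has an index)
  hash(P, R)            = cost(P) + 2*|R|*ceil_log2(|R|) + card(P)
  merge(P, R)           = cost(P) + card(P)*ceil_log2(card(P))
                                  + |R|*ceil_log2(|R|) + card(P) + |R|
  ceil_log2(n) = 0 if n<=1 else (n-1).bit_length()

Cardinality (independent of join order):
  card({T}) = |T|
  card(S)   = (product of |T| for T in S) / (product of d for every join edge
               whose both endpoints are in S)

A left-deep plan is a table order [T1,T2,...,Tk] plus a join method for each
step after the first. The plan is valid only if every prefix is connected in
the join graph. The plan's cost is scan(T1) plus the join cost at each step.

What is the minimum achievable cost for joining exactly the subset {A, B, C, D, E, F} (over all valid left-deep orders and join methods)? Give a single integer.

49300

Selinger DP over subsets of {A,B,C,D,E,F}:
  {C}: scan cost=50, card=50
  {D}: scan cost=50, card=50
  {B}: scan cost=400, card=400
  {A}: scan cost=150, card=150
  {F}: scan cost=120, card=120
  {E}: scan cost=250, card=250
  {CD}: card=500; try (D,hash)→700, (C,hash)→700, (D,merge)→750, (C,merge)→750, (C,nl_idx)→850, (D,nl)→2550 …(+1); best=700 via (D,hash)
  {BD}: card=2000; try (D,hash)→1400, (B,nl_idx)→2500, (B,merge)→4400, (D,merge)→4750, (B,hash)→7300, (B,nl)→20050 …(+1); best=1400 via (D,hash)
  {AB}: card=300; try (B,nl_idx)→1800, (A,hash)→3200, (A,nl_idx)→3900, (B,merge)→5500, (A,merge)→5750, (B,hash)→7500 …(+2); best=1800 via (B,nl_idx)
  {AF}: card=360; try (A,nl_idx)→1440, (F,hash)→1980, (A,merge)→2430, (F,merge)→2460, (A,hash)→2640, (A,nl)→18120 …(+1); best=1440 via (A,nl_idx)
  {EF}: card=10000; try (F,hash)→2180, (E,merge)→3330, (F,merge)→3460, (E,hash)→4240, (E,nl)→30120, (F,nl)→30250; best=2180 via (F,hash)
  {BCD}: card=20000; try (C,hash)→4000, (B,hash)→8400, (B,merge)→9700, (B,nl_idx)→25200, (C,merge)→25750, (C,nl_idx)→33400 …(+2); best=4000 via (C,hash)
  {ABD}: card=1500; try (D,hash)→2700, (D,merge)→5150, (A,hash)→5800, (D,nl)→16800, (A,nl_idx)→18900, (A,merge)→26750 …(+1); best=2700 via (D,hash)
  {ABF}: card=720; try (F,hash)→3780, (B,nl_idx)→5400, (F,merge)→5760, (B,hash)→9000, (B,merge)→9040, (F,nl)→37800 …(+1); best=3780 via (F,hash)
  {AEF}: card=30000; try (E,hash)→5800, (E,merge)→7290, (A,hash)→14580, (E,nl)→91440, (A,nl_idx)→112180, (A,merge)→153530 …(+1); best=5800 via (E,hash)
  {ABCD}: card=15000; try (C,hash)→4800, (C,merge)→21050, (A,hash)→26400, (C,nl_idx)→26700, (C,nl)→77700, (A,nl_idx)→179000 …(+2); best=4800 via (C,hash)
  {ABDF}: card=3600; try (D,hash)→5100, (F,hash)→5880, (D,merge)→12050, (F,merge)→21660, (D,nl)→39780, (F,nl)→182700; best=5100 via (D,hash)
  {ABEF}: card=60000; try (E,hash)→8500, (E,merge)→13950, (B,hash)→43000, (E,nl)→183780, (B,nl_idx)→335800, (B,merge)→489800 …(+1); best=8500 via (E,hash)
  {ABCDF}: card=36000; try (C,hash)→9300, (F,hash)→21480, (C,merge)→52250, (C,nl_idx)→62700, (C,nl)→185100, (F,merge)→230760 …(+1); best=9300 via (C,hash)
  {ABDEF}: card=300000; try (E,hash)→12700, (E,merge)→54150, (D,hash)→69100, (E,nl)→905100, (D,merge)→1028850, (D,nl)→3008500; best=12700 via (E,hash)
  {ABCDEF}: card=3000000; try (E,hash)→49300, (C,hash)→313300, (E,merge)→623550, (C,nl_idx)→4812700, (C,merge)→6013050, (E,nl)→9009300 …(+1); best=49300 via (E,hash)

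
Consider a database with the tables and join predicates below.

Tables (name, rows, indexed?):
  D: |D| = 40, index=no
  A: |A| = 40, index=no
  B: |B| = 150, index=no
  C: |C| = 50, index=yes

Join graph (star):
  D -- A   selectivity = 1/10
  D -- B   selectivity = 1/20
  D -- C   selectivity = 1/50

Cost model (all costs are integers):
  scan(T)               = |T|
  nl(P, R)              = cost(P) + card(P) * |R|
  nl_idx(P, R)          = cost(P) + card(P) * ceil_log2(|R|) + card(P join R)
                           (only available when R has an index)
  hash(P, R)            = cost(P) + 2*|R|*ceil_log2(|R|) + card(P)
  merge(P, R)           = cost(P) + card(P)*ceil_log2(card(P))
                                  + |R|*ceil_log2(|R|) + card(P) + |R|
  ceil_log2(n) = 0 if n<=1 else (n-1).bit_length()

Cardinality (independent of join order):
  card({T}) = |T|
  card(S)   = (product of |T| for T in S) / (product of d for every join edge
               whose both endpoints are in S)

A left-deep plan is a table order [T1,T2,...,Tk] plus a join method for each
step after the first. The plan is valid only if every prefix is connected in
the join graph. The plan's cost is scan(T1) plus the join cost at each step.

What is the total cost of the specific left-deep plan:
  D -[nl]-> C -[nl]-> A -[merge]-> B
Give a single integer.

step 1: scan D: cost=40, card=40
step 2: join C via nl
    card(P join C) = 40*50/(50) = 40
    cost = 40 + 40*50 = 2040
step 3: join A via nl
    card(P join A) = 40*40/(10) = 160
    cost = 2040 + 40*40 = 3640
step 4: join B via merge
    card(P join B) = 160*150/(20) = 1200
    cost = 3640 + 160*8 + 150*8 + 160 + 150 = 6430

6430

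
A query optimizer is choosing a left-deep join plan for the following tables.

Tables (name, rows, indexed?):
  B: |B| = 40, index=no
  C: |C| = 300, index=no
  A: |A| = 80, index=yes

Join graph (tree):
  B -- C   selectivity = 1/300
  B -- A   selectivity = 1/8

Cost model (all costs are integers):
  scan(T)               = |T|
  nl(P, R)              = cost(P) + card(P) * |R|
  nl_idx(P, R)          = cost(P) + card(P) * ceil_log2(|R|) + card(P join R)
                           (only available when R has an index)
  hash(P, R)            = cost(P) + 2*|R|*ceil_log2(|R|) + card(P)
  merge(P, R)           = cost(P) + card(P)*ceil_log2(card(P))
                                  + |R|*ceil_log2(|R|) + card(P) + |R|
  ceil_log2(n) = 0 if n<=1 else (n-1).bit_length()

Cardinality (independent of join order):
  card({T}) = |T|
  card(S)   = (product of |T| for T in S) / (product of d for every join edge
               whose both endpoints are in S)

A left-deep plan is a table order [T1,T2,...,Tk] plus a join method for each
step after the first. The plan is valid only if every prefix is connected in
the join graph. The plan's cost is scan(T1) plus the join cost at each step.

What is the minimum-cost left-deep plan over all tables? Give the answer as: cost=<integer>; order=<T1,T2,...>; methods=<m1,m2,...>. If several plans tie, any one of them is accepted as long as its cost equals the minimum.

Selinger DP (subsets sized 1..n):
  {B}: scan cost=40, card=40
  {C}: scan cost=300, card=300
  {A}: scan cost=80, card=80
  {BC}: card=40; try (B,hash)→1080, (C,merge)→3320, (B,merge)→3580, (C,hash)→5480, (C,nl)→12040, (B,nl)→12300; best=1080 via (B,hash)
  {AB}: card=400; try (B,hash)→640, (A,nl_idx)→720, (A,merge)→960, (B,merge)→1000, (A,hash)→1200, (A,nl)→3240 …(+1); best=640 via (B,hash)
  {ABC}: card=400; try (A,nl_idx)→1760, (A,merge)→2000, (A,hash)→2240, (A,nl)→4280, (C,hash)→6440, (C,merge)→7640 …(+1); best=1760 via (A,nl_idx)

cost=1760; order=C,B,A; methods=hash,nl_idx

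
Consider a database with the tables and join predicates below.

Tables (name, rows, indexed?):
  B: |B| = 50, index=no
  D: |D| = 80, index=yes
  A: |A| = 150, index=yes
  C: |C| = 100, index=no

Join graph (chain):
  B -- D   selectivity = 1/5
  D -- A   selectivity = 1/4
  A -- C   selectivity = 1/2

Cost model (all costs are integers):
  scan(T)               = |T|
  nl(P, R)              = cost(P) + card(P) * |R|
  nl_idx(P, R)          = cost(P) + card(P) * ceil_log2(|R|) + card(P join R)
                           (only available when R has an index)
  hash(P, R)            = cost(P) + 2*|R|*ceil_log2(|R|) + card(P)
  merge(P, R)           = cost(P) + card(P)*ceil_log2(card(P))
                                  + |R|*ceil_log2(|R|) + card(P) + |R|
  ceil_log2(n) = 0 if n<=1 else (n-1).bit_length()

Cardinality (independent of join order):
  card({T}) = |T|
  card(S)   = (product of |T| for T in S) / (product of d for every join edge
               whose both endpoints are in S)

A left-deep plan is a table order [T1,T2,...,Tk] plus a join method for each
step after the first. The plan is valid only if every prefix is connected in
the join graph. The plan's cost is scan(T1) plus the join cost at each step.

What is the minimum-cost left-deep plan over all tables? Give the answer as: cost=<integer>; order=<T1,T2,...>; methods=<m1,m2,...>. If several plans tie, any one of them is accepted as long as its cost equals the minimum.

Selinger DP (subsets sized 1..n):
  {B}: scan cost=50, card=50
  {D}: scan cost=80, card=80
  {A}: scan cost=150, card=150
  {C}: scan cost=100, card=100
  {BD}: card=800; try (B,hash)→760, (D,merge)→1040, (B,merge)→1070, (D,nl_idx)→1200, (D,hash)→1220, (D,nl)→4050 …(+1); best=760 via (B,hash)
  {AD}: card=3000; try (D,hash)→1420, (A,merge)→2070, (D,merge)→2140, (A,hash)→2560, (A,nl_idx)→3720, (D,nl_idx)→4200 …(+2); best=1420 via (D,hash)
  {AC}: card=7500; try (C,hash)→1700, (A,merge)→2250, (C,merge)→2300, (A,hash)→2600, (A,nl_idx)→8400, (A,nl)→15100 …(+1); best=1700 via (C,hash)
  {ABD}: card=30000; try (A,hash)→3960, (B,hash)→5020, (A,merge)→10910, (A,nl_idx)→37160, (B,merge)→40770, (A,nl)→120760 …(+1); best=3960 via (A,hash)
  {ACD}: card=150000; try (C,hash)→5820, (D,hash)→10320, (C,merge)→41220, (D,merge)→107340, (D,nl_idx)→204200, (C,nl)→301420 …(+1); best=5820 via (C,hash)
  {ABCD}: card=1500000; try (C,hash)→35360, (B,hash)→156420, (C,merge)→484760, (B,merge)→2856170, (C,nl)→3003960, (B,nl)→7505820; best=35360 via (C,hash)

cost=35360; order=D,B,A,C; methods=hash,hash,hash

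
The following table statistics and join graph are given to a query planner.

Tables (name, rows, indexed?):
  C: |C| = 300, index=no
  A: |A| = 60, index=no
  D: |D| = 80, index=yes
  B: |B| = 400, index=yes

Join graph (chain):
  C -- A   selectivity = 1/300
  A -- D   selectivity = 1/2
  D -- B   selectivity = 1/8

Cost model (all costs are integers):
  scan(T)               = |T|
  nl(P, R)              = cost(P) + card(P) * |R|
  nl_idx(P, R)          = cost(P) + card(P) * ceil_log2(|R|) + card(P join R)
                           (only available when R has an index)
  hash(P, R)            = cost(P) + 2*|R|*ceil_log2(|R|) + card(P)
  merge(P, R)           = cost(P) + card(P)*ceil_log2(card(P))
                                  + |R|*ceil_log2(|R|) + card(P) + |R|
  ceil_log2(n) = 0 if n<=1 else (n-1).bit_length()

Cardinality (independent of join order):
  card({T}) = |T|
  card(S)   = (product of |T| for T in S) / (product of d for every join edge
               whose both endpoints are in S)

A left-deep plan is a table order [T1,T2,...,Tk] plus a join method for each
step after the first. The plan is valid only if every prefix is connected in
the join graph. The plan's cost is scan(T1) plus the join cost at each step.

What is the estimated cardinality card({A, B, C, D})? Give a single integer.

Tables in S: A(60), B(400), C(300), D(80)
Edges inside S: C-A(d=300), A-D(d=2), D-B(d=8)
numerator = 60 * 400 * 300 * 80 = 576000000
denominator = 300 * 2 * 8 = 4800
card(S) = 576000000 / 4800 = 120000

120000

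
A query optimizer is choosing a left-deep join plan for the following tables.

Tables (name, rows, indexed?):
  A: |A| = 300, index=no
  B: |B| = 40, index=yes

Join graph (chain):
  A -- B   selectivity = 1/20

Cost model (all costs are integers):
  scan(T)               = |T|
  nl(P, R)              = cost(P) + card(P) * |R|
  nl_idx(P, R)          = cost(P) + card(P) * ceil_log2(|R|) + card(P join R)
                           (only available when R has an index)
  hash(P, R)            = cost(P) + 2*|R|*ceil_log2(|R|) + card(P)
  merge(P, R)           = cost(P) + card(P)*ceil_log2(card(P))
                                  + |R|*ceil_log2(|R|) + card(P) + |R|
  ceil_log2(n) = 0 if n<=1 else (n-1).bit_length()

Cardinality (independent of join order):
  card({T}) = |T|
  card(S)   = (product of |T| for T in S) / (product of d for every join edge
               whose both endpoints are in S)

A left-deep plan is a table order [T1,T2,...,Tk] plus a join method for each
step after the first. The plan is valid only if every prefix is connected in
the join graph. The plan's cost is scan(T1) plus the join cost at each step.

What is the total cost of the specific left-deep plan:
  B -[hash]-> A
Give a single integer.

5480

step 1: scan B: cost=40, card=40
step 2: join A via hash
    card(P join A) = 40*300/(20) = 600
    cost = 40 + 2*300*9 + 40 = 5480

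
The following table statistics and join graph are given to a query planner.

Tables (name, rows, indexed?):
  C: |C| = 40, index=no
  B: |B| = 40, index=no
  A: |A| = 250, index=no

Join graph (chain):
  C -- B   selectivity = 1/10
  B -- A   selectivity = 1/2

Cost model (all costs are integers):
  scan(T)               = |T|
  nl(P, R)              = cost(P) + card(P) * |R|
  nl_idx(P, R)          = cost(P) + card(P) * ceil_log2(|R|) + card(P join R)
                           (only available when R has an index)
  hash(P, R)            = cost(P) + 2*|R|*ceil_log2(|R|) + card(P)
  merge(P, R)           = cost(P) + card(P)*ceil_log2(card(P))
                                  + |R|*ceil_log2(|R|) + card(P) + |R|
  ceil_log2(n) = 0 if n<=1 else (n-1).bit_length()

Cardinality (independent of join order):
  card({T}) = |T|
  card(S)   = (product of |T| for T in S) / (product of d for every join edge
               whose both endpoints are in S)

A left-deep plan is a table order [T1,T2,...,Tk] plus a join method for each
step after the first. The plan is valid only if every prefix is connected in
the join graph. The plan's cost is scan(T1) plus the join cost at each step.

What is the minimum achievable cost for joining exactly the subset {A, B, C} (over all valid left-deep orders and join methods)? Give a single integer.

4250

Selinger DP over subsets of {A,B,C}:
  {C}: scan cost=40, card=40
  {B}: scan cost=40, card=40
  {A}: scan cost=250, card=250
  {BC}: card=160; try (C,hash)→560, (B,hash)→560, (C,merge)→600, (B,merge)→600, (C,nl)→1640, (B,nl)→1640; best=560 via (C,hash)
  {AB}: card=5000; try (B,hash)→980, (A,merge)→2570, (B,merge)→2780, (A,hash)→4080, (A,nl)→10040, (B,nl)→10250; best=980 via (B,hash)
  {ABC}: card=20000; try (A,merge)→4250, (A,hash)→4720, (C,hash)→6460, (A,nl)→40560, (C,merge)→71260, (C,nl)→200980; best=4250 via (A,merge)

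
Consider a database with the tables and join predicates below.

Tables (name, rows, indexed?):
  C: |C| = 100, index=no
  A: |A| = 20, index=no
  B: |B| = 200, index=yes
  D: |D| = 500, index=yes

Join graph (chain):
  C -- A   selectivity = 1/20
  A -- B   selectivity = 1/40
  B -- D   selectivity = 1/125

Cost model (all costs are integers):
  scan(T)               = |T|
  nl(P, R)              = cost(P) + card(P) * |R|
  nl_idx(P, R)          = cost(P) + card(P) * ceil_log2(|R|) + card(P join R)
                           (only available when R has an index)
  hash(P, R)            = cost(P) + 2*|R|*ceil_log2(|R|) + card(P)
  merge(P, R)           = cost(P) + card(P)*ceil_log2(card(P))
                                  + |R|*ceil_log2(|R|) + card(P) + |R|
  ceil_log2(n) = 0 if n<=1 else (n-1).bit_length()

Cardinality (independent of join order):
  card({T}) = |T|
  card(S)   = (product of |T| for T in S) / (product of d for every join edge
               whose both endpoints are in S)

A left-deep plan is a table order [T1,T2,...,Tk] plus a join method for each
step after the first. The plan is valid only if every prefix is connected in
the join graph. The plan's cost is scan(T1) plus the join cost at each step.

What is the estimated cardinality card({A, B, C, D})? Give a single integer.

Tables in S: A(20), B(200), C(100), D(500)
Edges inside S: C-A(d=20), A-B(d=40), B-D(d=125)
numerator = 20 * 200 * 100 * 500 = 200000000
denominator = 20 * 40 * 125 = 100000
card(S) = 200000000 / 100000 = 2000

2000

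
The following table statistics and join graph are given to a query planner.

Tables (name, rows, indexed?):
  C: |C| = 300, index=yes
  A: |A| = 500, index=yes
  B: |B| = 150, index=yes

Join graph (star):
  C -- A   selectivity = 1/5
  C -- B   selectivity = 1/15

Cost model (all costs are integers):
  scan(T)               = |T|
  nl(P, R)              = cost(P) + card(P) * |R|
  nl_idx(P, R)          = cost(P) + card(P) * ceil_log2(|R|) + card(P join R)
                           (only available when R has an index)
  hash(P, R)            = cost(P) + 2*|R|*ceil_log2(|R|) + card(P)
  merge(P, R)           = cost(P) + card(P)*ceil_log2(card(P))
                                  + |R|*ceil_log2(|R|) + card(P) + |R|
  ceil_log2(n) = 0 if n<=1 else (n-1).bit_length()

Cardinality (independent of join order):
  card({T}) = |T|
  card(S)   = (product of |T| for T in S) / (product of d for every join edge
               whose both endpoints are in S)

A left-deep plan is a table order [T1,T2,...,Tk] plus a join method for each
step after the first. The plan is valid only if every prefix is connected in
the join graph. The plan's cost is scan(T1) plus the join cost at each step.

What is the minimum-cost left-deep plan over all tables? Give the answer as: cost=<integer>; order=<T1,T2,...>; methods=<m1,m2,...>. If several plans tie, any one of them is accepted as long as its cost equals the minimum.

Selinger DP (subsets sized 1..n):
  {C}: scan cost=300, card=300
  {A}: scan cost=500, card=500
  {B}: scan cost=150, card=150
  {AC}: card=30000; try (C,hash)→6400, (A,merge)→8300, (C,merge)→8500, (A,hash)→9600, (A,nl_idx)→33000, (C,nl_idx)→35000 …(+2); best=6400 via (C,hash)
  {BC}: card=3000; try (B,hash)→3000, (C,merge)→4500, (C,nl_idx)→4500, (B,merge)→4650, (C,hash)→5700, (B,nl_idx)→5700 …(+2); best=3000 via (B,hash)
  {ABC}: card=300000; try (A,hash)→15000, (B,hash)→38800, (A,merge)→47000, (A,nl_idx)→330000, (B,merge)→487750, (B,nl_idx)→546400 …(+2); best=15000 via (A,hash)

cost=15000; order=C,B,A; methods=hash,hash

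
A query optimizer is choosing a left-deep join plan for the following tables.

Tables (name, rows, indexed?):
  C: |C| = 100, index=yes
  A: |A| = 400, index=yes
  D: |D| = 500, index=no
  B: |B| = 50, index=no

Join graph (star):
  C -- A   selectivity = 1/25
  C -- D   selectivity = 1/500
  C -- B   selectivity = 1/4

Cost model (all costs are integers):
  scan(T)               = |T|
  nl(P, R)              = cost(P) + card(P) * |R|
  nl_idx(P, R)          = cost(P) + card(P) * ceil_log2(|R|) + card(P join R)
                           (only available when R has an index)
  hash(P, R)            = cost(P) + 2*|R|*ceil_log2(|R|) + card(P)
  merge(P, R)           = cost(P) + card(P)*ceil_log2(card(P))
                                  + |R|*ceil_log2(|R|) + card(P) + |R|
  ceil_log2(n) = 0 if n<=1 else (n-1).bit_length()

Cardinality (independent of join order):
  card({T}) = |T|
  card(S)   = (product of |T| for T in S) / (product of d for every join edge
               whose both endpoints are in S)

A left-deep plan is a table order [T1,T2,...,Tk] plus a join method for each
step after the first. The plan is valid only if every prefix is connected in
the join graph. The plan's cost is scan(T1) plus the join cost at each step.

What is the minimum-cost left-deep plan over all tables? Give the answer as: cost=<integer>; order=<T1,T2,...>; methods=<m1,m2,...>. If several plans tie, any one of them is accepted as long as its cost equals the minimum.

cost=7100; order=D,C,A,B; methods=hash,nl_idx,hash

Selinger DP (subsets sized 1..n):
  {C}: scan cost=100, card=100
  {A}: scan cost=400, card=400
  {D}: scan cost=500, card=500
  {B}: scan cost=50, card=50
  {AC}: card=1600; try (C,hash)→2200, (A,nl_idx)→2600, (C,nl_idx)→4800, (A,merge)→4900, (C,merge)→5200, (A,hash)→7400 …(+2); best=2200 via (C,hash)
  {CD}: card=100; try (C,hash)→2400, (C,nl_idx)→4100, (D,merge)→5900, (C,merge)→6300, (D,hash)→9200, (D,nl)→50100 …(+1); best=2400 via (C,hash)
  {BC}: card=1250; try (B,hash)→800, (C,merge)→1200, (B,merge)→1250, (C,hash)→1500, (C,nl_idx)→1650, (C,nl)→5050 …(+1); best=800 via (B,hash)
  {ACD}: card=1600; try (A,nl_idx)→4900, (A,merge)→7200, (A,hash)→9700, (D,hash)→12800, (D,merge)→26400, (A,nl)→42400 …(+1); best=4900 via (A,nl_idx)
  {ABC}: card=20000; try (B,hash)→4400, (A,hash)→9250, (A,merge)→19800, (B,merge)→21750, (A,nl_idx)→32050, (B,nl)→82200 …(+1); best=4400 via (B,hash)
  {BCD}: card=1250; try (B,hash)→3100, (B,merge)→3550, (B,nl)→7400, (D,hash)→11050, (D,merge)→20800, (D,nl)→625800; best=3100 via (B,hash)
  {ABCD}: card=20000; try (B,hash)→7100, (A,hash)→11550, (A,merge)→22100, (B,merge)→24450, (D,hash)→33400, (A,nl_idx)→34350 …(+4); best=7100 via (B,hash)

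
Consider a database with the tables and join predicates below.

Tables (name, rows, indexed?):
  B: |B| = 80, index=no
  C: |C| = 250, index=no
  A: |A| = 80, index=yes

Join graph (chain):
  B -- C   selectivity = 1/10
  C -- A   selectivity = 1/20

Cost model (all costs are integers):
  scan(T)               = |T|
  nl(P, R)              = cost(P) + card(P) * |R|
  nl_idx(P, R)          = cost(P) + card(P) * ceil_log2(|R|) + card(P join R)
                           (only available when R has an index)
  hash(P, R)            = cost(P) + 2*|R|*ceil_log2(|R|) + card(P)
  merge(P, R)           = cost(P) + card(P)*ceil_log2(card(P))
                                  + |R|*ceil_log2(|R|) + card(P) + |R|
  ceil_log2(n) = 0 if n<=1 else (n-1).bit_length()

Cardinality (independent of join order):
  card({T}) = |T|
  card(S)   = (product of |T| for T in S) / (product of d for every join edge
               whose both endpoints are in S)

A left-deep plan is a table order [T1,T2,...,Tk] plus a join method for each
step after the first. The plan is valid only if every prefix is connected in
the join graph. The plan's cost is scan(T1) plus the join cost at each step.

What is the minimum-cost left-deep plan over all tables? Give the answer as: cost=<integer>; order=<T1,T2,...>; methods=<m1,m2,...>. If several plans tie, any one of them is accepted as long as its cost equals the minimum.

cost=3740; order=C,A,B; methods=hash,hash

Selinger DP (subsets sized 1..n):
  {B}: scan cost=80, card=80
  {C}: scan cost=250, card=250
  {A}: scan cost=80, card=80
  {BC}: card=2000; try (B,hash)→1620, (C,merge)→2970, (B,merge)→3140, (C,hash)→4160, (C,nl)→20080, (B,nl)→20250; best=1620 via (B,hash)
  {AC}: card=1000; try (A,hash)→1620, (C,merge)→2970, (A,nl_idx)→3000, (A,merge)→3140, (C,hash)→4160, (C,nl)→20080 …(+1); best=1620 via (A,hash)
  {ABC}: card=8000; try (B,hash)→3740, (A,hash)→4740, (B,merge)→13260, (A,nl_idx)→23620, (A,merge)→26260, (B,nl)→81620 …(+1); best=3740 via (B,hash)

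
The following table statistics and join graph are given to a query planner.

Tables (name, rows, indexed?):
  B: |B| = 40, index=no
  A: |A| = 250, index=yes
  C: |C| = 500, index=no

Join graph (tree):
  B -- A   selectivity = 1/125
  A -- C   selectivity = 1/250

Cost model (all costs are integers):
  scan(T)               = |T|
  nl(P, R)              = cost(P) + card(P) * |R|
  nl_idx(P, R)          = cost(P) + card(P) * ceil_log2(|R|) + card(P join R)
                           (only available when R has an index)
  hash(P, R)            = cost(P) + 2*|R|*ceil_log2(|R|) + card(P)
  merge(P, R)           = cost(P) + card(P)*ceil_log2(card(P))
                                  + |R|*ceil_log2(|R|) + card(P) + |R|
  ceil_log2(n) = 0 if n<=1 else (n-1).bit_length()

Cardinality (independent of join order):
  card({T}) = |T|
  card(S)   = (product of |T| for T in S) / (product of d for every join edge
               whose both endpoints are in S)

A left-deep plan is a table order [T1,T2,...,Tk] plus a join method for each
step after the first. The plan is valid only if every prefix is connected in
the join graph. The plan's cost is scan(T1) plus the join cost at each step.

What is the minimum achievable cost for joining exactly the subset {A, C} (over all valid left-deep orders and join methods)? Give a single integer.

5000

Selinger DP over subsets of {A,C}:
  {A}: scan cost=250, card=250
  {C}: scan cost=500, card=500
  {AC}: card=500; try (A,hash)→5000, (A,nl_idx)→5000, (C,merge)→7500, (A,merge)→7750, (C,hash)→9500, (C,nl)→125250 …(+1); best=5000 via (A,hash)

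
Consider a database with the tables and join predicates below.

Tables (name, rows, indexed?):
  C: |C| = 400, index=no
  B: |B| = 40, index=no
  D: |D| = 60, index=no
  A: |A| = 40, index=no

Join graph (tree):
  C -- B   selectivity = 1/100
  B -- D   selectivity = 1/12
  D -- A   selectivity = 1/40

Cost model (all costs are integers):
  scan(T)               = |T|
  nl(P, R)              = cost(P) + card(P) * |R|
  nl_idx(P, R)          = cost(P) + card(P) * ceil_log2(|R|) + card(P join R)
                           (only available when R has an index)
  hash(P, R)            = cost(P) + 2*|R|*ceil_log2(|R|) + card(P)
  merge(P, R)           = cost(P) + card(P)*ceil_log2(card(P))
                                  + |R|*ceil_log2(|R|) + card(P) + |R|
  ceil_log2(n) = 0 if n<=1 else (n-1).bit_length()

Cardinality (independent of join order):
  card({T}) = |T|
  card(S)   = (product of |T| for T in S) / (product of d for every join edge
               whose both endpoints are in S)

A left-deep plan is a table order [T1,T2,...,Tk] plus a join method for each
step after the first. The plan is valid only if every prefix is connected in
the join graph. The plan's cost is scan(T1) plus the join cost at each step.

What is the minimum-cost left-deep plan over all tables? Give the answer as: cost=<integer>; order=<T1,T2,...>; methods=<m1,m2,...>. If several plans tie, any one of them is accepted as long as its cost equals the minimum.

Selinger DP (subsets sized 1..n):
  {C}: scan cost=400, card=400
  {B}: scan cost=40, card=40
  {D}: scan cost=60, card=60
  {A}: scan cost=40, card=40
  {BC}: card=160; try (B,hash)→1280, (C,merge)→4320, (B,merge)→4680, (C,hash)→7280, (C,nl)→16040, (B,nl)→16400; best=1280 via (B,hash)
  {BD}: card=200; try (B,hash)→600, (D,merge)→740, (B,merge)→760, (D,hash)→800, (D,nl)→2440, (B,nl)→2460; best=600 via (B,hash)
  {AD}: card=60; try (A,hash)→600, (D,merge)→740, (A,merge)→760, (D,hash)→800, (D,nl)→2440, (A,nl)→2460; best=600 via (A,hash)
  {BCD}: card=800; try (D,hash)→2160, (D,merge)→3140, (C,merge)→6400, (C,hash)→8000, (D,nl)→10880, (C,nl)→80600; best=2160 via (D,hash)
  {ABD}: card=200; try (B,hash)→1140, (A,hash)→1280, (B,merge)→1300, (A,merge)→2680, (B,nl)→3000, (A,nl)→8600; best=1140 via (B,hash)
  {ABCD}: card=800; try (A,hash)→3440, (C,merge)→6940, (C,hash)→8540, (A,merge)→11240, (A,nl)→34160, (C,nl)→81140; best=3440 via (A,hash)

cost=3440; order=C,B,D,A; methods=hash,hash,hash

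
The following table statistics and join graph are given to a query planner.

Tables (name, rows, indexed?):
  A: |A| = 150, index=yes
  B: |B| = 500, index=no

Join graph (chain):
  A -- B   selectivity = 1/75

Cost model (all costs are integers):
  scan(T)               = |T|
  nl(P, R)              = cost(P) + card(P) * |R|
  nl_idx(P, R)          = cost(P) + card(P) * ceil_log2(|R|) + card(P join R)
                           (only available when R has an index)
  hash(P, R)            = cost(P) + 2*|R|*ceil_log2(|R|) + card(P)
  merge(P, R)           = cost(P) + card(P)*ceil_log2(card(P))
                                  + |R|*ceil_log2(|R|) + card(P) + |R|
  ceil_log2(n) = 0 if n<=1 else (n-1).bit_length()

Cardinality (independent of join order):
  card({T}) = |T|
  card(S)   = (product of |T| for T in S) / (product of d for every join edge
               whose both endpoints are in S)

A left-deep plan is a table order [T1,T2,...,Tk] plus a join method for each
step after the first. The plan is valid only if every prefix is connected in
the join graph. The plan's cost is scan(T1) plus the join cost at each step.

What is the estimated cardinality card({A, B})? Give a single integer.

1000

Tables in S: A(150), B(500)
Edges inside S: A-B(d=75)
numerator = 150 * 500 = 75000
denominator = 75 = 75
card(S) = 75000 / 75 = 1000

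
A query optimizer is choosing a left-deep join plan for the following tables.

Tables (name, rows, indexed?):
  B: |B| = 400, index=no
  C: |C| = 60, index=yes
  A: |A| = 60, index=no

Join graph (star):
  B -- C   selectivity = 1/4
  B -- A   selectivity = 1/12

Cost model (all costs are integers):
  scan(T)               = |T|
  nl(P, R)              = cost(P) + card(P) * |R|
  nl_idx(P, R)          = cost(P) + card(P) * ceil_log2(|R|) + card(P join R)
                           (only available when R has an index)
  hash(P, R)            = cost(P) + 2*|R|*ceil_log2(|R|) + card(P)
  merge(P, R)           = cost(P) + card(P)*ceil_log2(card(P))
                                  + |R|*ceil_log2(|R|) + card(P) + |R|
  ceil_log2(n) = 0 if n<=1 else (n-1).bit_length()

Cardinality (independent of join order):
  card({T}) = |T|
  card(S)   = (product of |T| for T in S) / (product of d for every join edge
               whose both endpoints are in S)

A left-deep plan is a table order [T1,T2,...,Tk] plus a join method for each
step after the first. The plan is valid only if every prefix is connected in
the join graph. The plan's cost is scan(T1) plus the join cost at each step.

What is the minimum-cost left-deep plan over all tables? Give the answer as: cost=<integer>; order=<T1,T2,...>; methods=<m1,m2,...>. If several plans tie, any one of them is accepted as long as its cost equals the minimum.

Selinger DP (subsets sized 1..n):
  {B}: scan cost=400, card=400
  {C}: scan cost=60, card=60
  {A}: scan cost=60, card=60
  {BC}: card=6000; try (C,hash)→1520, (B,merge)→4480, (C,merge)→4820, (B,hash)→7320, (C,nl_idx)→8800, (B,nl)→24060 …(+1); best=1520 via (C,hash)
  {AB}: card=2000; try (A,hash)→1520, (B,merge)→4480, (A,merge)→4820, (B,hash)→7320, (B,nl)→24060, (A,nl)→24400; best=1520 via (A,hash)
  {ABC}: card=30000; try (C,hash)→4240, (A,hash)→8240, (C,merge)→25940, (C,nl_idx)→43520, (A,merge)→85940, (C,nl)→121520 …(+1); best=4240 via (C,hash)

cost=4240; order=B,A,C; methods=hash,hash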